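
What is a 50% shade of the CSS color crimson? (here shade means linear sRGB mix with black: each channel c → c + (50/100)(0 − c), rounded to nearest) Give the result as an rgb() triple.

rgb(110, 10, 30)

CSS crimson is rgb(220, 20, 60).
A 50% shade moves each channel 50% toward 0:
  R: 220 + 0.5×(0−220) = 220 − 110 = 110 → 110
  G: 20 + 0.5×(0−20) = 20 − 10 = 10 → 10
  B: 60 + 0.5×(0−60) = 60 − 30 = 30 → 30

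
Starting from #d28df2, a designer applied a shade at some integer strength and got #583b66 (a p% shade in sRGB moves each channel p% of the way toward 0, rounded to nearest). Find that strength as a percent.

#d28df2 is rgb(210, 141, 242); #583b66 is rgb(88, 59, 102).
On the B channel (widest range): 102 ≈ 242 + (p/100)(0 − 242), so p ≈ 100×(102 − 242)/(0 − 242) = -14000/-242 = 57.85.
p = 58 reproduces all three channels after rounding.

58%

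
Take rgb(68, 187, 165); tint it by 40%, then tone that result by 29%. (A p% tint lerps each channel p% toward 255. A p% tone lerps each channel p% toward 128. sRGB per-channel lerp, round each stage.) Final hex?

#8BBDB4

Per channel, c → c + 0.4(255 − c):
  R: 68 + 0.4×(255−68) = 68 + 74.8 = 142.8 → 143
  G: 187 + 27.2 = 214.2 → 214
  B: 165 + 0.4×(255−165) = 165 + 36 = 201 → 201
After the tint: rgb(143, 214, 201) = #8FD6C9.
Per channel, c → c + 0.29(128 − c):
  R: 143 + 0.29×(128−143) = 143 − 4.35 = 138.65 → 139
  G: 214 + 0.29×(128−214) = 214 − 24.94 = 189.06 → 189
  B: 201 + 0.29×(128−201) = 201 − 21.17 = 179.83 → 180
rgb(139, 189, 180) = #8BBDB4.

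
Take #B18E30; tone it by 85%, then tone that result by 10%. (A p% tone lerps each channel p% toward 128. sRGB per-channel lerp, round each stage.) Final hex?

#B18E30 is rgb(177, 142, 48).
An 85% tone moves each channel 85% toward 128:
  R: 177 + 0.85×(128−177) = 177 − 41.65 = 135.35 → 135
  G: 142 + 0.85×(128−142) = 142 − 11.9 = 130.1 → 130
  B: 48 + 68 = 116 → 116
After the tone: rgb(135, 130, 116) = #878274.
A 10% tone moves each channel 10% toward 128:
  R: 135 + 0.1×(128−135) = 135 − 0.7 = 134.3 → 134
  G: 130 + 0.1×(128−130) = 130 − 0.2 = 129.8 → 130
  B: 116 + 0.1×(128−116) = 116 + 1.2 = 117.2 → 117
rgb(134, 130, 117) = #868275.

#868275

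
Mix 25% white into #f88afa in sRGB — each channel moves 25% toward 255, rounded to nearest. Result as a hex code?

#faa7fb

#f88afa is rgb(248, 138, 250).
Per channel, c → c + 0.25(255 − c):
  R: 248 + 1.75 = 249.75 → 250
  G: 138 + 0.25×(255−138) = 138 + 29.25 = 167.25 → 167
  B: 250 + 0.25×(255−250) = 250 + 1.25 = 251.25 → 251
rgb(250, 167, 251) = #faa7fb.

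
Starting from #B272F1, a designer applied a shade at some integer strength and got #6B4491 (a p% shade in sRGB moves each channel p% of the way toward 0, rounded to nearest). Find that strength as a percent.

40%

#B272F1 is rgb(178, 114, 241); #6B4491 is rgb(107, 68, 145).
On the B channel (widest range): 145 ≈ 241 + (p/100)(0 − 241), so p ≈ 100×(145 − 241)/(0 − 241) = -9600/-241 = 39.83.
p = 40 reproduces all three channels after rounding.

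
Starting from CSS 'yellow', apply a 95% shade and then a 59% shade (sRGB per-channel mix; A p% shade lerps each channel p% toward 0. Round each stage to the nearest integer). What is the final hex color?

CSS yellow is rgb(255, 255, 0).
Per channel, c → c + 0.95(0 − c):
  R: 255 + 0.95×(0−255) = 255 − 242.25 = 12.75 → 13
  G: 255 − 242.25 = 12.75 → 13
  B: 0 + 0.95×(0−0) = 0 + 0 = 0 → 0
After the shade: rgb(13, 13, 0) = #0D0D00.
Lerp each channel 59% toward 0:
  R: 13 + 0.59×(0−13) = 13 − 7.67 = 5.33 → 5
  G: 13 + 0.59×(0−13) = 13 − 7.67 = 5.33 → 5
  B: 0 + 0.59×(0−0) = 0 + 0 = 0 → 0
rgb(5, 5, 0) = #050500.

#050500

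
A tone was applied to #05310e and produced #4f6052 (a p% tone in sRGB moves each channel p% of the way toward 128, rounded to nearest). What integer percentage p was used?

60%

#05310e is rgb(5, 49, 14); #4f6052 is rgb(79, 96, 82).
On the R channel (widest range): 79 ≈ 5 + (p/100)(128 − 5), so p ≈ 100×(79 − 5)/(128 − 5) = 7400/123 = 60.16.
p = 60 reproduces all three channels after rounding.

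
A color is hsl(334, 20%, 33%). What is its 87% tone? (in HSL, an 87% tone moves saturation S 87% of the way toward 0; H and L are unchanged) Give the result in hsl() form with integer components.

hsl(334, 3%, 33%)

S moves 87% from 20 toward 0: 20 − 17.4 = 2.6 → 3.
H and L are unchanged.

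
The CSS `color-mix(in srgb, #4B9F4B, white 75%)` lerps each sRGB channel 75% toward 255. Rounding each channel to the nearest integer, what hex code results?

#4B9F4B is rgb(75, 159, 75).
Per channel, c → c + 0.75(255 − c):
  R: 75 + 135 = 210 → 210
  G: 159 + 72 = 231 → 231
  B: 75 + 0.75×(255−75) = 75 + 135 = 210 → 210
rgb(210, 231, 210) = #D2E7D2.

#D2E7D2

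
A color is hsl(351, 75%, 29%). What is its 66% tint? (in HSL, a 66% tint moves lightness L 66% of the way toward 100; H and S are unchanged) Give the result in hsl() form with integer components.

L moves 66% from 29 toward 100: 29 + 46.86 = 75.86 → 76.
H and S are unchanged.

hsl(351, 75%, 76%)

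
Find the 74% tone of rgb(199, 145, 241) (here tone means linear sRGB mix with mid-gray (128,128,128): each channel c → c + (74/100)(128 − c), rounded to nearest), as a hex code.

#92849d

A 74% tone moves each channel 74% toward 128:
  R: 199 + 0.74×(128−199) = 199 − 52.54 = 146.46 → 146
  G: 145 − 12.58 = 132.42 → 132
  B: 241 + 0.74×(128−241) = 241 − 83.62 = 157.38 → 157
rgb(146, 132, 157) = #92849d.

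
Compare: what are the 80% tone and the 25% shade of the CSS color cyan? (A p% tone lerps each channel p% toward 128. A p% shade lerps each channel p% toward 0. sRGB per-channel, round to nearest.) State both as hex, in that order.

CSS cyan is rgb(0, 255, 255).
80% tone:
  R: 0 + 102.4 = 102.4 → 102
  G: 255 − 101.6 = 153.4 → 153
  B: 255 − 101.6 = 153.4 → 153
  → #669999
25% shade:
  R: 0 + 0.25×(0−0) = 0 + 0 = 0 → 0
  G: 255 + 0.25×(0−255) = 255 − 63.75 = 191.25 → 191
  B: 255 − 63.75 = 191.25 → 191
  → #00bfbf

#669999, #00bfbf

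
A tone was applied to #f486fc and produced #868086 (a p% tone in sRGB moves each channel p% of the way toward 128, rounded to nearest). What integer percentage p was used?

95%

#f486fc is rgb(244, 134, 252); #868086 is rgb(134, 128, 134).
On the B channel (widest range): 134 ≈ 252 + (p/100)(128 − 252), so p ≈ 100×(134 − 252)/(128 − 252) = -11800/-124 = 95.16.
p = 95 reproduces all three channels after rounding.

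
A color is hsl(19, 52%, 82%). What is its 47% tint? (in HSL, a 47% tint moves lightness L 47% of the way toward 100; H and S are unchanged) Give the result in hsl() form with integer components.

L moves 47% from 82 toward 100: 82 + 8.46 = 90.46 → 90.
H and S are unchanged.

hsl(19, 52%, 90%)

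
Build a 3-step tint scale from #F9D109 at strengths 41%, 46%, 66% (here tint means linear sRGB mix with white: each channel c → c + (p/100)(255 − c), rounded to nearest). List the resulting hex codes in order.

#FBE46E, #FCE67A, #FDEFAB

#F9D109 is rgb(249, 209, 9).
41%: (249 + 2.46 = 251.46→251, 209 + 18.86 = 227.86→228, 9 + 100.86 = 109.86→110) → #FBE46E
46%: (249 + 2.76 = 251.76→252, 209 + 21.16 = 230.16→230, 9 + 113.16 = 122.16→122) → #FCE67A
66%: (249 + 3.96 = 252.96→253, 209 + 30.36 = 239.36→239, 9 + 162.36 = 171.36→171) → #FDEFAB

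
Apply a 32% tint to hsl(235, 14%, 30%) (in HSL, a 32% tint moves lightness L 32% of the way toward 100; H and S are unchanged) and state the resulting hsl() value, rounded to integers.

L moves 32% from 30 toward 100: 30 + 22.4 = 52.4 → 52.
H and S are unchanged.

hsl(235, 14%, 52%)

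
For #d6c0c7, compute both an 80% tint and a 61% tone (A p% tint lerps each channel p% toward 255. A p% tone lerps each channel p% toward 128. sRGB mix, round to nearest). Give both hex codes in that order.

#f7f2f4, #a2999c

#d6c0c7 is rgb(214, 192, 199).
80% tint:
  R: 214 + 0.8×(255−214) = 214 + 32.8 = 246.8 → 247
  G: 192 + 0.8×(255−192) = 192 + 50.4 = 242.4 → 242
  B: 199 + 0.8×(255−199) = 199 + 44.8 = 243.8 → 244
  → #f7f2f4
61% tone:
  R: 214 + 0.61×(128−214) = 214 − 52.46 = 161.54 → 162
  G: 192 + 0.61×(128−192) = 192 − 39.04 = 152.96 → 153
  B: 199 + 0.61×(128−199) = 199 − 43.31 = 155.69 → 156
  → #a2999c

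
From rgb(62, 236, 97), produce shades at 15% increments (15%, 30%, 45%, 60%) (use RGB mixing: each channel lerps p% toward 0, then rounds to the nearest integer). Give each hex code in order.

15%: (62 − 9.3 = 52.7→53, 236 − 35.4 = 200.6→201, 97 − 14.55 = 82.45→82) → #35C952
30%: (62 − 18.6 = 43.4→43, 236 − 70.8 = 165.2→165, 97 − 29.1 = 67.9→68) → #2BA544
45%: (62 − 27.9 = 34.1→34, 236 − 106.2 = 129.8→130, 97 − 43.65 = 53.35→53) → #228235
60%: (62 − 37.2 = 24.8→25, 236 − 141.6 = 94.4→94, 97 − 58.2 = 38.8→39) → #195E27

#35C952, #2BA544, #228235, #195E27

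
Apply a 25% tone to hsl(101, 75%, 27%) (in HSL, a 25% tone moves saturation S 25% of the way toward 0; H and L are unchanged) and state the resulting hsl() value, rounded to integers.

S moves 25% from 75 toward 0: 75 − 18.75 = 56.25 → 56.
H and L are unchanged.

hsl(101, 56%, 27%)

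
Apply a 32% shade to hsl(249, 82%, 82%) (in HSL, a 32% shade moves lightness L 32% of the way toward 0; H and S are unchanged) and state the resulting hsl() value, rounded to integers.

hsl(249, 82%, 56%)

L moves 32% from 82 toward 0: 82 − 26.24 = 55.76 → 56.
H and S are unchanged.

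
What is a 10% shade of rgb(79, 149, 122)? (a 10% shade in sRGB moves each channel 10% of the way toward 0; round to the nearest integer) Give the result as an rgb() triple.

A 10% shade moves each channel 10% toward 0:
  R: 79 + 0.1×(0−79) = 79 − 7.9 = 71.1 → 71
  G: 149 − 14.9 = 134.1 → 134
  B: 122 + 0.1×(0−122) = 122 − 12.2 = 109.8 → 110

rgb(71, 134, 110)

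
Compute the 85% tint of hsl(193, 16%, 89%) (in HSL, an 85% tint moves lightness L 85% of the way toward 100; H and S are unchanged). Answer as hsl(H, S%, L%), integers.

L moves 85% from 89 toward 100: 89 + 9.35 = 98.35 → 98.
H and S are unchanged.

hsl(193, 16%, 98%)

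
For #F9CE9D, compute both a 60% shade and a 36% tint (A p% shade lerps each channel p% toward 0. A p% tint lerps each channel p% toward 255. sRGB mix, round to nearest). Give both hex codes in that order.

#64523F, #FBE0C0

#F9CE9D is rgb(249, 206, 157).
60% shade:
  R: 249 − 149.4 = 99.6 → 100
  G: 206 + 0.6×(0−206) = 206 − 123.6 = 82.4 → 82
  B: 157 + 0.6×(0−157) = 157 − 94.2 = 62.8 → 63
  → #64523F
36% tint:
  R: 249 + 0.36×(255−249) = 249 + 2.16 = 251.16 → 251
  G: 206 + 0.36×(255−206) = 206 + 17.64 = 223.64 → 224
  B: 157 + 35.28 = 192.28 → 192
  → #FBE0C0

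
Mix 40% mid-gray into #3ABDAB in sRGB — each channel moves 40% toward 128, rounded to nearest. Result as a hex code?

#56A59A

#3ABDAB is rgb(58, 189, 171).
A 40% tone moves each channel 40% toward 128:
  R: 58 + 28 = 86 → 86
  G: 189 + 0.4×(128−189) = 189 − 24.4 = 164.6 → 165
  B: 171 + 0.4×(128−171) = 171 − 17.2 = 153.8 → 154
rgb(86, 165, 154) = #56A59A.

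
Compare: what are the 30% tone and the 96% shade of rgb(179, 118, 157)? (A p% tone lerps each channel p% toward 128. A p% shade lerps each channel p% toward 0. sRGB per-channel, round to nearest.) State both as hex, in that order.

#a47994, #070506

30% tone:
  R: 179 − 15.3 = 163.7 → 164
  G: 118 + 0.3×(128−118) = 118 + 3 = 121 → 121
  B: 157 − 8.7 = 148.3 → 148
  → #a47994
96% shade:
  R: 179 − 171.84 = 7.16 → 7
  G: 118 − 113.28 = 4.72 → 5
  B: 157 + 0.96×(0−157) = 157 − 150.72 = 6.28 → 6
  → #070506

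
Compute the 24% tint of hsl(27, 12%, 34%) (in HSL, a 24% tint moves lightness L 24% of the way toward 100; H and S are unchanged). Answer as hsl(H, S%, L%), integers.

L moves 24% from 34 toward 100: 34 + 15.84 = 49.84 → 50.
H and S are unchanged.

hsl(27, 12%, 50%)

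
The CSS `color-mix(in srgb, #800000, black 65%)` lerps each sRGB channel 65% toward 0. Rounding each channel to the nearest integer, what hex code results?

#800000 is rgb(128, 0, 0).
A 65% shade moves each channel 65% toward 0:
  R: 128 − 83.2 = 44.8 → 45
  G: 0 + 0 = 0 → 0
  B: 0 + 0 = 0 → 0
rgb(45, 0, 0) = #2D0000.

#2D0000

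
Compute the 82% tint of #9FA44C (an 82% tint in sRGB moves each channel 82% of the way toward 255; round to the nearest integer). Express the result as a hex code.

#9FA44C is rgb(159, 164, 76).
Per channel, c → c + 0.82(255 − c):
  R: 159 + 0.82×(255−159) = 159 + 78.72 = 237.72 → 238
  G: 164 + 0.82×(255−164) = 164 + 74.62 = 238.62 → 239
  B: 76 + 146.78 = 222.78 → 223
rgb(238, 239, 223) = #EEEFDF.

#EEEFDF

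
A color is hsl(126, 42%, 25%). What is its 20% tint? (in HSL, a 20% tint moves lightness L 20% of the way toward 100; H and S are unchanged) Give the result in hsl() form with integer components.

L moves 20% from 25 toward 100: 25 + 15 = 40 → 40.
H and S are unchanged.

hsl(126, 42%, 40%)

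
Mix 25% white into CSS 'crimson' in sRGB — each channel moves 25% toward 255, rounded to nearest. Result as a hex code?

CSS crimson is rgb(220, 20, 60).
A 25% tint moves each channel 25% toward 255:
  R: 220 + 8.75 = 228.75 → 229
  G: 20 + 0.25×(255−20) = 20 + 58.75 = 78.75 → 79
  B: 60 + 0.25×(255−60) = 60 + 48.75 = 108.75 → 109
rgb(229, 79, 109) = #e54f6d.

#e54f6d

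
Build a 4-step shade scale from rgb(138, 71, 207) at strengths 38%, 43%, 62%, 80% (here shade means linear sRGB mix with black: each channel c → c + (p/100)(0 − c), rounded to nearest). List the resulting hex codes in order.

#562C80, #4F2876, #341B4F, #1C0E29

38%: (138 − 52.44 = 85.56→86, 71 − 26.98 = 44.02→44, 207 − 78.66 = 128.34→128) → #562C80
43%: (138 − 59.34 = 78.66→79, 71 − 30.53 = 40.47→40, 207 − 89.01 = 117.99→118) → #4F2876
62%: (138 − 85.56 = 52.44→52, 71 − 44.02 = 26.98→27, 207 − 128.34 = 78.66→79) → #341B4F
80%: (138 − 110.4 = 27.6→28, 71 − 56.8 = 14.2→14, 207 − 165.6 = 41.4→41) → #1C0E29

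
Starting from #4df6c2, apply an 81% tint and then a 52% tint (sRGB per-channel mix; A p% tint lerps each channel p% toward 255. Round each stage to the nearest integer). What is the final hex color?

#4df6c2 is rgb(77, 246, 194).
Lerp each channel 81% toward 255:
  R: 77 + 0.81×(255−77) = 77 + 144.18 = 221.18 → 221
  G: 246 + 0.81×(255−246) = 246 + 7.29 = 253.29 → 253
  B: 194 + 0.81×(255−194) = 194 + 49.41 = 243.41 → 243
After the tint: rgb(221, 253, 243) = #ddfdf3.
Per channel, c → c + 0.52(255 − c):
  R: 221 + 0.52×(255−221) = 221 + 17.68 = 238.68 → 239
  G: 253 + 0.52×(255−253) = 253 + 1.04 = 254.04 → 254
  B: 243 + 6.24 = 249.24 → 249
rgb(239, 254, 249) = #effef9.

#effef9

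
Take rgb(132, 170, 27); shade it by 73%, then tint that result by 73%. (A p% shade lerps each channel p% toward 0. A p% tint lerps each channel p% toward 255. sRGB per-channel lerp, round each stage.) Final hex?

#c4c7bc

Per channel, c → c + 0.73(0 − c):
  R: 132 − 96.36 = 35.64 → 36
  G: 170 + 0.73×(0−170) = 170 − 124.1 = 45.9 → 46
  B: 27 − 19.71 = 7.29 → 7
After the shade: rgb(36, 46, 7) = #242e07.
Per channel, c → c + 0.73(255 − c):
  R: 36 + 0.73×(255−36) = 36 + 159.87 = 195.87 → 196
  G: 46 + 0.73×(255−46) = 46 + 152.57 = 198.57 → 199
  B: 7 + 0.73×(255−7) = 7 + 181.04 = 188.04 → 188
rgb(196, 199, 188) = #c4c7bc.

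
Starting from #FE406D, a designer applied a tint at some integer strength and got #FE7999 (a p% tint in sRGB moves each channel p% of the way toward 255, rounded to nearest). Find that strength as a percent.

30%

#FE406D is rgb(254, 64, 109); #FE7999 is rgb(254, 121, 153).
On the G channel (widest range): 121 ≈ 64 + (p/100)(255 − 64), so p ≈ 100×(121 − 64)/(255 − 64) = 5700/191 = 29.84.
p = 30 reproduces all three channels after rounding.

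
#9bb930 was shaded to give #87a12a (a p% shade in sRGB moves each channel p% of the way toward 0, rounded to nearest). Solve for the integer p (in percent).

13%

#9bb930 is rgb(155, 185, 48); #87a12a is rgb(135, 161, 42).
On the G channel (widest range): 161 ≈ 185 + (p/100)(0 − 185), so p ≈ 100×(161 − 185)/(0 − 185) = -2400/-185 = 12.97.
p = 13 reproduces all three channels after rounding.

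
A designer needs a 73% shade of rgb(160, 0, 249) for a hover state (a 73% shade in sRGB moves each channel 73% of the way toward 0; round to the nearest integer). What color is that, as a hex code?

A 73% shade moves each channel 73% toward 0:
  R: 160 + 0.73×(0−160) = 160 − 116.8 = 43.2 → 43
  G: 0 + 0 = 0 → 0
  B: 249 + 0.73×(0−249) = 249 − 181.77 = 67.23 → 67
rgb(43, 0, 67) = #2B0043.

#2B0043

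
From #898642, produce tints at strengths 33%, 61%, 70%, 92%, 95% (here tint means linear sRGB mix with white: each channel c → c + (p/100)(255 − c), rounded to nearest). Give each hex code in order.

#B0AE80, #D1D0B5, #DCDBC6, #F6F5F0, #F9F9F6

#898642 is rgb(137, 134, 66).
33%: (137 + 38.94 = 175.94→176, 134 + 39.93 = 173.93→174, 66 + 62.37 = 128.37→128) → #B0AE80
61%: (137 + 71.98 = 208.98→209, 134 + 73.81 = 207.81→208, 66 + 115.29 = 181.29→181) → #D1D0B5
70%: (137 + 82.6 = 219.6→220, 134 + 84.7 = 218.7→219, 66 + 132.3 = 198.3→198) → #DCDBC6
92%: (137 + 108.56 = 245.56→246, 134 + 111.32 = 245.32→245, 66 + 173.88 = 239.88→240) → #F6F5F0
95%: (137 + 112.1 = 249.1→249, 134 + 114.95 = 248.95→249, 66 + 179.55 = 245.55→246) → #F9F9F6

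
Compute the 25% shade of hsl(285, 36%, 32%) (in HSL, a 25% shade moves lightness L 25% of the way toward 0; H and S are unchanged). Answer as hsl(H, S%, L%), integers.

L moves 25% from 32 toward 0: 32 − 8 = 24 → 24.
H and S are unchanged.

hsl(285, 36%, 24%)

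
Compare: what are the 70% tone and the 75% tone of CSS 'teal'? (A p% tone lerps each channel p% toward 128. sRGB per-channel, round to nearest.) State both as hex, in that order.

CSS teal is rgb(0, 128, 128).
70% tone:
  R: 0 + 0.7×(128−0) = 0 + 89.6 = 89.6 → 90
  G: 128 + 0 = 128 → 128
  B: 128 + 0.7×(128−128) = 128 + 0 = 128 → 128
  → #5a8080
75% tone:
  R: 0 + 96 = 96 → 96
  G: 128 + 0.75×(128−128) = 128 + 0 = 128 → 128
  B: 128 + 0.75×(128−128) = 128 + 0 = 128 → 128
  → #608080

#5a8080, #608080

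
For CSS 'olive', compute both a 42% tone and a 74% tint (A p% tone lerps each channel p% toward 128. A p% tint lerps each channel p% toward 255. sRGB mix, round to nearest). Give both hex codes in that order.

#808036, #DEDEBD

CSS olive is rgb(128, 128, 0).
42% tone:
  R: 128 + 0 = 128 → 128
  G: 128 + 0.42×(128−128) = 128 + 0 = 128 → 128
  B: 0 + 53.76 = 53.76 → 54
  → #808036
74% tint:
  R: 128 + 0.74×(255−128) = 128 + 93.98 = 221.98 → 222
  G: 128 + 93.98 = 221.98 → 222
  B: 0 + 0.74×(255−0) = 0 + 188.7 = 188.7 → 189
  → #DEDEBD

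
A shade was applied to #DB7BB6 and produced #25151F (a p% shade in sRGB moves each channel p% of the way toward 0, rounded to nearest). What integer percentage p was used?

83%

#DB7BB6 is rgb(219, 123, 182); #25151F is rgb(37, 21, 31).
On the R channel (widest range): 37 ≈ 219 + (p/100)(0 − 219), so p ≈ 100×(37 − 219)/(0 − 219) = -18200/-219 = 83.11.
p = 83 reproduces all three channels after rounding.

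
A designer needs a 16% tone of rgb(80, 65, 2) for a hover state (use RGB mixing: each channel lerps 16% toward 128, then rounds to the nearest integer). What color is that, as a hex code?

#584B16

A 16% tone moves each channel 16% toward 128:
  R: 80 + 7.68 = 87.68 → 88
  G: 65 + 10.08 = 75.08 → 75
  B: 2 + 20.16 = 22.16 → 22
rgb(88, 75, 22) = #584B16.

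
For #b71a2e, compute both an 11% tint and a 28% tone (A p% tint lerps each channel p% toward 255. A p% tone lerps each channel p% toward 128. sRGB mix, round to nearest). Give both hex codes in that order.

#b71a2e is rgb(183, 26, 46).
11% tint:
  R: 183 + 0.11×(255−183) = 183 + 7.92 = 190.92 → 191
  G: 26 + 0.11×(255−26) = 26 + 25.19 = 51.19 → 51
  B: 46 + 0.11×(255−46) = 46 + 22.99 = 68.99 → 69
  → #bf3345
28% tone:
  R: 183 − 15.4 = 167.6 → 168
  G: 26 + 28.56 = 54.56 → 55
  B: 46 + 22.96 = 68.96 → 69
  → #a83745

#bf3345, #a83745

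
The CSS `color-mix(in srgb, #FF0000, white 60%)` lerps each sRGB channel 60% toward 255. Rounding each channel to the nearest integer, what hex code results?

#FF0000 is rgb(255, 0, 0).
Per channel, c → c + 0.6(255 − c):
  R: 255 + 0.6×(255−255) = 255 + 0 = 255 → 255
  G: 0 + 153 = 153 → 153
  B: 0 + 0.6×(255−0) = 0 + 153 = 153 → 153
rgb(255, 153, 153) = #FF9999.

#FF9999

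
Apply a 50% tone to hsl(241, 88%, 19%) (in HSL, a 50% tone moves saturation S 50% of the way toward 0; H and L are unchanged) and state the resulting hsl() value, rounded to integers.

S moves 50% from 88 toward 0: 88 − 44 = 44 → 44.
H and L are unchanged.

hsl(241, 44%, 19%)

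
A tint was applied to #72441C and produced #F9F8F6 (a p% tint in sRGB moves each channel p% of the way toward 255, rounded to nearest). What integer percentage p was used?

96%

#72441C is rgb(114, 68, 28); #F9F8F6 is rgb(249, 248, 246).
On the B channel (widest range): 246 ≈ 28 + (p/100)(255 − 28), so p ≈ 100×(246 − 28)/(255 − 28) = 21800/227 = 96.04.
p = 96 reproduces all three channels after rounding.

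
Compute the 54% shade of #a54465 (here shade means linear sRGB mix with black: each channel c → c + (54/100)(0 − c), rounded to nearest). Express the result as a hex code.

#a54465 is rgb(165, 68, 101).
A 54% shade moves each channel 54% toward 0:
  R: 165 + 0.54×(0−165) = 165 − 89.1 = 75.9 → 76
  G: 68 + 0.54×(0−68) = 68 − 36.72 = 31.28 → 31
  B: 101 + 0.54×(0−101) = 101 − 54.54 = 46.46 → 46
rgb(76, 31, 46) = #4c1f2e.

#4c1f2e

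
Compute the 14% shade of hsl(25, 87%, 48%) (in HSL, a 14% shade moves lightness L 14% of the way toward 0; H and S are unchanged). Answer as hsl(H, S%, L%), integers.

L moves 14% from 48 toward 0: 48 − 6.72 = 41.28 → 41.
H and S are unchanged.

hsl(25, 87%, 41%)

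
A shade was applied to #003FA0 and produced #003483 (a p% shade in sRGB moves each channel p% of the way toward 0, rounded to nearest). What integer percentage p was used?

#003FA0 is rgb(0, 63, 160); #003483 is rgb(0, 52, 131).
On the B channel (widest range): 131 ≈ 160 + (p/100)(0 − 160), so p ≈ 100×(131 − 160)/(0 − 160) = -2900/-160 = 18.12.
p = 18 reproduces all three channels after rounding.

18%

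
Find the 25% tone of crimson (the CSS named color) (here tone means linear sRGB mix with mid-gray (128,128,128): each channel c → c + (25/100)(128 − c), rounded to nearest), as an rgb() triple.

CSS crimson is rgb(220, 20, 60).
A 25% tone moves each channel 25% toward 128:
  R: 220 − 23 = 197 → 197
  G: 20 + 0.25×(128−20) = 20 + 27 = 47 → 47
  B: 60 + 17 = 77 → 77

rgb(197, 47, 77)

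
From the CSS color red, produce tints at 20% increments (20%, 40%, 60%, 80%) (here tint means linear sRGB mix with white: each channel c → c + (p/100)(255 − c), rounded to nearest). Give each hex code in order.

#ff3333, #ff6666, #ff9999, #ffcccc

CSS red is rgb(255, 0, 0).
20%: (255→255, 0 + 51 = 51→51, 0 + 51 = 51→51) → #ff3333
40%: (255→255, 0 + 102 = 102→102, 0 + 102 = 102→102) → #ff6666
60%: (255→255, 0 + 153 = 153→153, 0 + 153 = 153→153) → #ff9999
80%: (255→255, 0 + 204 = 204→204, 0 + 204 = 204→204) → #ffcccc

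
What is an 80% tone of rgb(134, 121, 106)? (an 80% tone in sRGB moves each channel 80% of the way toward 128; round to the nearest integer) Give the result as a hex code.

Per channel, c → c + 0.8(128 − c):
  R: 134 − 4.8 = 129.2 → 129
  G: 121 + 5.6 = 126.6 → 127
  B: 106 + 17.6 = 123.6 → 124
rgb(129, 127, 124) = #817f7c.

#817f7c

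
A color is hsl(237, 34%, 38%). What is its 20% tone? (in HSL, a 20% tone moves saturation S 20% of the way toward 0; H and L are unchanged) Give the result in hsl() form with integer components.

S moves 20% from 34 toward 0: 34 − 6.8 = 27.2 → 27.
H and L are unchanged.

hsl(237, 27%, 38%)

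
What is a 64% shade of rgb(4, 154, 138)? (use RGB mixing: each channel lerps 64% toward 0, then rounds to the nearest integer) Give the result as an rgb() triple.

rgb(1, 55, 50)

Per channel, c → c + 0.64(0 − c):
  R: 4 − 2.56 = 1.44 → 1
  G: 154 + 0.64×(0−154) = 154 − 98.56 = 55.44 → 55
  B: 138 + 0.64×(0−138) = 138 − 88.32 = 49.68 → 50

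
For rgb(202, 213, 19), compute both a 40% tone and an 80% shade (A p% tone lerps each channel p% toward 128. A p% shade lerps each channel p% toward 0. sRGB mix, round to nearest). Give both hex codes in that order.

40% tone:
  R: 202 + 0.4×(128−202) = 202 − 29.6 = 172.4 → 172
  G: 213 + 0.4×(128−213) = 213 − 34 = 179 → 179
  B: 19 + 0.4×(128−19) = 19 + 43.6 = 62.6 → 63
  → #ACB33F
80% shade:
  R: 202 + 0.8×(0−202) = 202 − 161.6 = 40.4 → 40
  G: 213 − 170.4 = 42.6 → 43
  B: 19 + 0.8×(0−19) = 19 − 15.2 = 3.8 → 4
  → #282B04

#ACB33F, #282B04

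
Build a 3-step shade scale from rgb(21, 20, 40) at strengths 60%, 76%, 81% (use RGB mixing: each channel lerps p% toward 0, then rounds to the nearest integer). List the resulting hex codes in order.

60%: (21 − 12.6 = 8.4→8, 20 − 12 = 8→8, 40 − 24 = 16→16) → #080810
76%: (21 − 15.96 = 5.04→5, 20 − 15.2 = 4.8→5, 40 − 30.4 = 9.6→10) → #05050A
81%: (21 − 17.01 = 3.99→4, 20 − 16.2 = 3.8→4, 40 − 32.4 = 7.6→8) → #040408

#080810, #05050A, #040408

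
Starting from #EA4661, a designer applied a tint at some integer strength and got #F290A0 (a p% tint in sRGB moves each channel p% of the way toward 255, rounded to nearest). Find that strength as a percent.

#EA4661 is rgb(234, 70, 97); #F290A0 is rgb(242, 144, 160).
On the G channel (widest range): 144 ≈ 70 + (p/100)(255 − 70), so p ≈ 100×(144 − 70)/(255 − 70) = 7400/185 = 40.00.
p = 40 reproduces all three channels after rounding.

40%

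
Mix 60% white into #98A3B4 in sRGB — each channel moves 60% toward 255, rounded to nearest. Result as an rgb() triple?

rgb(214, 218, 225)

#98A3B4 is rgb(152, 163, 180).
Per channel, c → c + 0.6(255 − c):
  R: 152 + 0.6×(255−152) = 152 + 61.8 = 213.8 → 214
  G: 163 + 0.6×(255−163) = 163 + 55.2 = 218.2 → 218
  B: 180 + 0.6×(255−180) = 180 + 45 = 225 → 225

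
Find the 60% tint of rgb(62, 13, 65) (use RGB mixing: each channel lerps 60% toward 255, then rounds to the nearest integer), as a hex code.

#b29eb3

A 60% tint moves each channel 60% toward 255:
  R: 62 + 0.6×(255−62) = 62 + 115.8 = 177.8 → 178
  G: 13 + 0.6×(255−13) = 13 + 145.2 = 158.2 → 158
  B: 65 + 114 = 179 → 179
rgb(178, 158, 179) = #b29eb3.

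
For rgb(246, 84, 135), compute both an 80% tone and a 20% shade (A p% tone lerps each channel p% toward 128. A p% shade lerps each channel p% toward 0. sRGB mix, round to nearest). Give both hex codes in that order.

#987781, #C5436C

80% tone:
  R: 246 + 0.8×(128−246) = 246 − 94.4 = 151.6 → 152
  G: 84 + 35.2 = 119.2 → 119
  B: 135 + 0.8×(128−135) = 135 − 5.6 = 129.4 → 129
  → #987781
20% shade:
  R: 246 − 49.2 = 196.8 → 197
  G: 84 + 0.2×(0−84) = 84 − 16.8 = 67.2 → 67
  B: 135 + 0.2×(0−135) = 135 − 27 = 108 → 108
  → #C5436C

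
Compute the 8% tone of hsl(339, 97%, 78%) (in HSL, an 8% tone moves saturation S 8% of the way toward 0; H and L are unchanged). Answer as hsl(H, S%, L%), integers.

S moves 8% from 97 toward 0: 97 − 7.76 = 89.24 → 89.
H and L are unchanged.

hsl(339, 89%, 78%)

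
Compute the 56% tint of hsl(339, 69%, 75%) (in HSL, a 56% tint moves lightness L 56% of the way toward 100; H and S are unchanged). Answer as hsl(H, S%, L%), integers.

L moves 56% from 75 toward 100: 75 + 14 = 89 → 89.
H and S are unchanged.

hsl(339, 69%, 89%)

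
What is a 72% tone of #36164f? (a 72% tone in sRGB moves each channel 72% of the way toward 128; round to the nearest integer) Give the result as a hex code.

#6b6272

#36164f is rgb(54, 22, 79).
A 72% tone moves each channel 72% toward 128:
  R: 54 + 0.72×(128−54) = 54 + 53.28 = 107.28 → 107
  G: 22 + 76.32 = 98.32 → 98
  B: 79 + 0.72×(128−79) = 79 + 35.28 = 114.28 → 114
rgb(107, 98, 114) = #6b6272.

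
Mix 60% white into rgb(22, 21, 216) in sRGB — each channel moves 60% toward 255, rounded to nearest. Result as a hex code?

#A2A1EF

Lerp each channel 60% toward 255:
  R: 22 + 0.6×(255−22) = 22 + 139.8 = 161.8 → 162
  G: 21 + 140.4 = 161.4 → 161
  B: 216 + 0.6×(255−216) = 216 + 23.4 = 239.4 → 239
rgb(162, 161, 239) = #A2A1EF.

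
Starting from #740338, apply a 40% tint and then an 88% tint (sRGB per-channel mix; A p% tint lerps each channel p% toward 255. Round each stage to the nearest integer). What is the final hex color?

#740338 is rgb(116, 3, 56).
Lerp each channel 40% toward 255:
  R: 116 + 0.4×(255−116) = 116 + 55.6 = 171.6 → 172
  G: 3 + 0.4×(255−3) = 3 + 100.8 = 103.8 → 104
  B: 56 + 0.4×(255−56) = 56 + 79.6 = 135.6 → 136
After the tint: rgb(172, 104, 136) = #ac6888.
Per channel, c → c + 0.88(255 − c):
  R: 172 + 73.04 = 245.04 → 245
  G: 104 + 132.88 = 236.88 → 237
  B: 136 + 104.72 = 240.72 → 241
rgb(245, 237, 241) = #f5edf1.

#f5edf1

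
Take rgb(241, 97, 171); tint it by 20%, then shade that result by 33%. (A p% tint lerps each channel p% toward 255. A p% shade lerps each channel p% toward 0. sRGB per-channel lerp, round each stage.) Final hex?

A 20% tint moves each channel 20% toward 255:
  R: 241 + 0.2×(255−241) = 241 + 2.8 = 243.8 → 244
  G: 97 + 0.2×(255−97) = 97 + 31.6 = 128.6 → 129
  B: 171 + 16.8 = 187.8 → 188
After the tint: rgb(244, 129, 188) = #f481bc.
Lerp each channel 33% toward 0:
  R: 244 − 80.52 = 163.48 → 163
  G: 129 + 0.33×(0−129) = 129 − 42.57 = 86.43 → 86
  B: 188 − 62.04 = 125.96 → 126
rgb(163, 86, 126) = #a3567e.

#a3567e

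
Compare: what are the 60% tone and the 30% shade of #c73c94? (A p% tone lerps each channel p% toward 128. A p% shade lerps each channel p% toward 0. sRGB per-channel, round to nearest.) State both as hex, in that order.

#c73c94 is rgb(199, 60, 148).
60% tone:
  R: 199 + 0.6×(128−199) = 199 − 42.6 = 156.4 → 156
  G: 60 + 0.6×(128−60) = 60 + 40.8 = 100.8 → 101
  B: 148 − 12 = 136 → 136
  → #9c6588
30% shade:
  R: 199 + 0.3×(0−199) = 199 − 59.7 = 139.3 → 139
  G: 60 + 0.3×(0−60) = 60 − 18 = 42 → 42
  B: 148 + 0.3×(0−148) = 148 − 44.4 = 103.6 → 104
  → #8b2a68

#9c6588, #8b2a68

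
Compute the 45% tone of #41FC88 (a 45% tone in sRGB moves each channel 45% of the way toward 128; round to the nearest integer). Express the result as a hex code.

#41FC88 is rgb(65, 252, 136).
Lerp each channel 45% toward 128:
  R: 65 + 0.45×(128−65) = 65 + 28.35 = 93.35 → 93
  G: 252 + 0.45×(128−252) = 252 − 55.8 = 196.2 → 196
  B: 136 − 3.6 = 132.4 → 132
rgb(93, 196, 132) = #5DC484.

#5DC484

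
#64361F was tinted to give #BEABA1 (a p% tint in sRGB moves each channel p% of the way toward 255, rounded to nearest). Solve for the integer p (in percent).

58%

#64361F is rgb(100, 54, 31); #BEABA1 is rgb(190, 171, 161).
On the B channel (widest range): 161 ≈ 31 + (p/100)(255 − 31), so p ≈ 100×(161 − 31)/(255 − 31) = 13000/224 = 58.04.
p = 58 reproduces all three channels after rounding.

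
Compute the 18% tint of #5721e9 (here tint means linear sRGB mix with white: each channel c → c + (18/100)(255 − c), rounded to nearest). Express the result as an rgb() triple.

rgb(117, 73, 237)

#5721e9 is rgb(87, 33, 233).
An 18% tint moves each channel 18% toward 255:
  R: 87 + 0.18×(255−87) = 87 + 30.24 = 117.24 → 117
  G: 33 + 39.96 = 72.96 → 73
  B: 233 + 0.18×(255−233) = 233 + 3.96 = 236.96 → 237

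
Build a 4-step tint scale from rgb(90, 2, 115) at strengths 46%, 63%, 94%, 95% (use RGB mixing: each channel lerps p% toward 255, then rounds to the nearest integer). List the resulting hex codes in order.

#A676B3, #C2A1CB, #F5F0F7, #F7F2F8

46%: (90 + 75.9 = 165.9→166, 2 + 116.38 = 118.38→118, 115 + 64.4 = 179.4→179) → #A676B3
63%: (90 + 103.95 = 193.95→194, 2 + 159.39 = 161.39→161, 115 + 88.2 = 203.2→203) → #C2A1CB
94%: (90 + 155.1 = 245.1→245, 2 + 237.82 = 239.82→240, 115 + 131.6 = 246.6→247) → #F5F0F7
95%: (90 + 156.75 = 246.75→247, 2 + 240.35 = 242.35→242, 115 + 133 = 248→248) → #F7F2F8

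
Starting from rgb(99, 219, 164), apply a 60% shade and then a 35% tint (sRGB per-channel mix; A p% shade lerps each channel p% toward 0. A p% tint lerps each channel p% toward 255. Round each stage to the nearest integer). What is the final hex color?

#739284

Per channel, c → c + 0.6(0 − c):
  R: 99 + 0.6×(0−99) = 99 − 59.4 = 39.6 → 40
  G: 219 − 131.4 = 87.6 → 88
  B: 164 + 0.6×(0−164) = 164 − 98.4 = 65.6 → 66
After the shade: rgb(40, 88, 66) = #285842.
A 35% tint moves each channel 35% toward 255:
  R: 40 + 0.35×(255−40) = 40 + 75.25 = 115.25 → 115
  G: 88 + 58.45 = 146.45 → 146
  B: 66 + 0.35×(255−66) = 66 + 66.15 = 132.15 → 132
rgb(115, 146, 132) = #739284.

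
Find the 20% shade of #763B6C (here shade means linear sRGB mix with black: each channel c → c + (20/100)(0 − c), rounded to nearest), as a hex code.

#763B6C is rgb(118, 59, 108).
Per channel, c → c + 0.2(0 − c):
  R: 118 + 0.2×(0−118) = 118 − 23.6 = 94.4 → 94
  G: 59 − 11.8 = 47.2 → 47
  B: 108 + 0.2×(0−108) = 108 − 21.6 = 86.4 → 86
rgb(94, 47, 86) = #5E2F56.

#5E2F56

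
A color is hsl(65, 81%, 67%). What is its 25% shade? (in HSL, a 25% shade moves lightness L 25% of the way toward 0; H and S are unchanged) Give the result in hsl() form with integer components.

L moves 25% from 67 toward 0: 67 − 16.75 = 50.25 → 50.
H and S are unchanged.

hsl(65, 81%, 50%)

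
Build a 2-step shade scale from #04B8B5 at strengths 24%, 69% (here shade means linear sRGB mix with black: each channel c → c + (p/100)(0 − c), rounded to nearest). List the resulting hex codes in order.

#04B8B5 is rgb(4, 184, 181).
24%: (4 − 0.96 = 3.04→3, 184 − 44.16 = 139.84→140, 181 − 43.44 = 137.56→138) → #038C8A
69%: (4 − 2.76 = 1.24→1, 184 − 126.96 = 57.04→57, 181 − 124.89 = 56.11→56) → #013938

#038C8A, #013938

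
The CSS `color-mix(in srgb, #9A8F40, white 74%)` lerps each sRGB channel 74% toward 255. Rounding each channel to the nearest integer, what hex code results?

#9A8F40 is rgb(154, 143, 64).
Per channel, c → c + 0.74(255 − c):
  R: 154 + 0.74×(255−154) = 154 + 74.74 = 228.74 → 229
  G: 143 + 82.88 = 225.88 → 226
  B: 64 + 141.34 = 205.34 → 205
rgb(229, 226, 205) = #E5E2CD.

#E5E2CD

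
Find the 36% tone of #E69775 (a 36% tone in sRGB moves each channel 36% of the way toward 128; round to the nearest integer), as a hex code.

#C18F79

#E69775 is rgb(230, 151, 117).
Per channel, c → c + 0.36(128 − c):
  R: 230 − 36.72 = 193.28 → 193
  G: 151 + 0.36×(128−151) = 151 − 8.28 = 142.72 → 143
  B: 117 + 0.36×(128−117) = 117 + 3.96 = 120.96 → 121
rgb(193, 143, 121) = #C18F79.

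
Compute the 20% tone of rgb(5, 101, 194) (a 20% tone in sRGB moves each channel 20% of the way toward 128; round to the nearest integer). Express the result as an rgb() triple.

rgb(30, 106, 181)

Lerp each channel 20% toward 128:
  R: 5 + 0.2×(128−5) = 5 + 24.6 = 29.6 → 30
  G: 101 + 5.4 = 106.4 → 106
  B: 194 − 13.2 = 180.8 → 181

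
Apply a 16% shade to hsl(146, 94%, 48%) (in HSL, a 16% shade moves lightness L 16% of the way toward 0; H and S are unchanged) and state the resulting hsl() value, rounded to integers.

hsl(146, 94%, 40%)

L moves 16% from 48 toward 0: 48 − 7.68 = 40.32 → 40.
H and S are unchanged.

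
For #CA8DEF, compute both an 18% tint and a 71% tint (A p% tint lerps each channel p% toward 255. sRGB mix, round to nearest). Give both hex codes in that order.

#D4A2F2, #F0DEFA

#CA8DEF is rgb(202, 141, 239).
18% tint:
  R: 202 + 9.54 = 211.54 → 212
  G: 141 + 20.52 = 161.52 → 162
  B: 239 + 0.18×(255−239) = 239 + 2.88 = 241.88 → 242
  → #D4A2F2
71% tint:
  R: 202 + 0.71×(255−202) = 202 + 37.63 = 239.63 → 240
  G: 141 + 80.94 = 221.94 → 222
  B: 239 + 0.71×(255−239) = 239 + 11.36 = 250.36 → 250
  → #F0DEFA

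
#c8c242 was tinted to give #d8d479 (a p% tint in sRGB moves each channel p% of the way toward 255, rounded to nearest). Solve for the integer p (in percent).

#c8c242 is rgb(200, 194, 66); #d8d479 is rgb(216, 212, 121).
On the B channel (widest range): 121 ≈ 66 + (p/100)(255 − 66), so p ≈ 100×(121 − 66)/(255 − 66) = 5500/189 = 29.10.
p = 29 reproduces all three channels after rounding.

29%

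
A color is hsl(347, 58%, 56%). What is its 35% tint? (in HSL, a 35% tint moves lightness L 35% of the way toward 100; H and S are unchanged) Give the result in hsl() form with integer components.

L moves 35% from 56 toward 100: 56 + 15.4 = 71.4 → 71.
H and S are unchanged.

hsl(347, 58%, 71%)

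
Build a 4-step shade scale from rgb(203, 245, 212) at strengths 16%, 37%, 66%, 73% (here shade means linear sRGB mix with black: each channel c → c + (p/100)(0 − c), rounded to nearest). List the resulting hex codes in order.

#abceb2, #809a86, #455348, #374239

16%: (203 − 32.48 = 170.52→171, 245 − 39.2 = 205.8→206, 212 − 33.92 = 178.08→178) → #abceb2
37%: (203 − 75.11 = 127.89→128, 245 − 90.65 = 154.35→154, 212 − 78.44 = 133.56→134) → #809a86
66%: (203 − 133.98 = 69.02→69, 245 − 161.7 = 83.3→83, 212 − 139.92 = 72.08→72) → #455348
73%: (203 − 148.19 = 54.81→55, 245 − 178.85 = 66.15→66, 212 − 154.76 = 57.24→57) → #374239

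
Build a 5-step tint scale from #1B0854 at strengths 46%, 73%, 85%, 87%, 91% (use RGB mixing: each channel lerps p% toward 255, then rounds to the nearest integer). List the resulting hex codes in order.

#1B0854 is rgb(27, 8, 84).
46%: (27 + 104.88 = 131.88→132, 8 + 113.62 = 121.62→122, 84 + 78.66 = 162.66→163) → #847AA3
73%: (27 + 166.44 = 193.44→193, 8 + 180.31 = 188.31→188, 84 + 124.83 = 208.83→209) → #C1BCD1
85%: (27 + 193.8 = 220.8→221, 8 + 209.95 = 217.95→218, 84 + 145.35 = 229.35→229) → #DDDAE5
87%: (27 + 198.36 = 225.36→225, 8 + 214.89 = 222.89→223, 84 + 148.77 = 232.77→233) → #E1DFE9
91%: (27 + 207.48 = 234.48→234, 8 + 224.77 = 232.77→233, 84 + 155.61 = 239.61→240) → #EAE9F0

#847AA3, #C1BCD1, #DDDAE5, #E1DFE9, #EAE9F0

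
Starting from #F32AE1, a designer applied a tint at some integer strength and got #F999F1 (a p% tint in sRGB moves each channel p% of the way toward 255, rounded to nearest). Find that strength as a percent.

#F32AE1 is rgb(243, 42, 225); #F999F1 is rgb(249, 153, 241).
On the G channel (widest range): 153 ≈ 42 + (p/100)(255 − 42), so p ≈ 100×(153 − 42)/(255 − 42) = 11100/213 = 52.11.
p = 52 reproduces all three channels after rounding.

52%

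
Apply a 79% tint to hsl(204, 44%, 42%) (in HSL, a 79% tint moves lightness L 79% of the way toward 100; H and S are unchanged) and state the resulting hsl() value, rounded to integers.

hsl(204, 44%, 88%)

L moves 79% from 42 toward 100: 42 + 45.82 = 87.82 → 88.
H and S are unchanged.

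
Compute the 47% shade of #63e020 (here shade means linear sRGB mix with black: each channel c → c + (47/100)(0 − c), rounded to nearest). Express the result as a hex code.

#347711

#63e020 is rgb(99, 224, 32).
Lerp each channel 47% toward 0:
  R: 99 + 0.47×(0−99) = 99 − 46.53 = 52.47 → 52
  G: 224 − 105.28 = 118.72 → 119
  B: 32 − 15.04 = 16.96 → 17
rgb(52, 119, 17) = #347711.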